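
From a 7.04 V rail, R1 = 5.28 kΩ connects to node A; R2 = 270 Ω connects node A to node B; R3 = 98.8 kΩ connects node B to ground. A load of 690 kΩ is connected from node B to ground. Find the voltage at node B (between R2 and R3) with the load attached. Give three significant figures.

At node B, R3 is in parallel with the load: R3‖R_L = 86420 Ω.
Below node A the resistance is R2 + (R3‖R_L) = 86690 Ω, so V_A = 7.04 × 86690/91970 = 6.636 V.
Then V_B = V_A × (R3‖R_L)/(R2 + R3‖R_L) = 6.636 × 86420/86690 = 6.62 V.

V ≈ 6.62 V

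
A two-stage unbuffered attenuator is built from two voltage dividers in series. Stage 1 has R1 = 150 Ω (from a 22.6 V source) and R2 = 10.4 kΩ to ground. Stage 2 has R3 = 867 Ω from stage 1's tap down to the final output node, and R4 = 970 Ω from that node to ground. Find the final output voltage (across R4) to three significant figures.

V_out ≈ 10.9 V

Stage 2 presents R3+R4 = 1837 Ω as a load on stage 1's tap.
Stage 1's lower leg becomes R2‖(R3+R4) = 1561 Ω, so V_mid = 22.6 × 1561/1711 = 20.62 V.
Stage 2 is itself unloaded: V_out = V_mid × R4/(R3+R4) = 20.62 × 970/1837 = 10.9 V.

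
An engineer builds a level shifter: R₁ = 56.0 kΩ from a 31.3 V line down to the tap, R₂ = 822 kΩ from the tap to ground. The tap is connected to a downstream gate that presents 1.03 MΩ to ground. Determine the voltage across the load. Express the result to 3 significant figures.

The load sits in parallel with R₂: R₂‖R_L = (822 × 1030) / (822 + 1030) = 457.2 kΩ.
V_out = 31.3 × 457.2 / (56.0 + 457.2) = 31.3 × 457.2/513.2 = 27.9 V.
(Unloaded it would have been 29.3 V.)

V_out ≈ 27.9 V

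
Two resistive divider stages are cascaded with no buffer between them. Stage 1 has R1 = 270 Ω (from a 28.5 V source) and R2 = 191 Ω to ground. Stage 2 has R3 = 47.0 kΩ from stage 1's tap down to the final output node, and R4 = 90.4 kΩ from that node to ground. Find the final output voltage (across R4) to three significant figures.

V_out ≈ 7.76 V

Stage 2 presents R3+R4 = 137400 Ω as a load on stage 1's tap.
Stage 1's lower leg becomes R2‖(R3+R4) = 190.7 Ω, so V_mid = 28.5 × 190.7/460.7 = 11.80 V.
Stage 2 is itself unloaded: V_out = V_mid × R4/(R3+R4) = 11.80 × 90400/137400 = 7.76 V.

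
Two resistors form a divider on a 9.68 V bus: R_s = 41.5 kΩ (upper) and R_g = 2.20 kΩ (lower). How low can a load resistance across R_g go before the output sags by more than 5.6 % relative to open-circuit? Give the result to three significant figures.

R_L(min) ≈ 35.2 kΩ

Output resistance R_th = R_s‖R_g = (41.5 × 2.20)/43.70 = 2.089 kΩ.
The fractional drop is R_th/(R_th + R_L); requiring this ≤ 0.0560 gives R_L ≥ R_th(1/0.0560 − 1) = 2.089 × 16.86 = 35.2 kΩ.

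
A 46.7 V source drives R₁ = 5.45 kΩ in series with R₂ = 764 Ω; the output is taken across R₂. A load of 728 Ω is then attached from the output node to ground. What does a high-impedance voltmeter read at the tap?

The load sits in parallel with R₂: R₂‖R_L = (764 × 728) / (764 + 728) = 372.8 Ω.
V_out = 46.7 × 372.8 / (5450 + 372.8) = 46.7 × 372.8/5823 = 2.99 V.

V_out ≈ 2.99 V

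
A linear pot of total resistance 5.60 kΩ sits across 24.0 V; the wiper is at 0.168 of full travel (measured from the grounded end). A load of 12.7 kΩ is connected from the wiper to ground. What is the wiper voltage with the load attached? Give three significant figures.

V ≈ 3.80 V

The wiper splits the pot into (1−α)R = 4659 Ω above and αR = 940.8 Ω below.
Lower section ‖ load = 875.9 Ω.
V_wiper = 24.0 × 875.9/(4659 + 875.9) = 3.80 V.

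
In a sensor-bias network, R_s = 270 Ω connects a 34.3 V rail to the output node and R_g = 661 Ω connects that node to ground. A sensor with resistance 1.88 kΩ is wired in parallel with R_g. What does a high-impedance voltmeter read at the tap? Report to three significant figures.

The load sits in parallel with R_g: R_g‖R_L = (661 × 1880) / (661 + 1880) = 489.1 Ω.
V_out = 34.3 × 489.1 / (270 + 489.1) = 34.3 × 489.1/759.1 = 22.1 V.

V_out ≈ 22.1 V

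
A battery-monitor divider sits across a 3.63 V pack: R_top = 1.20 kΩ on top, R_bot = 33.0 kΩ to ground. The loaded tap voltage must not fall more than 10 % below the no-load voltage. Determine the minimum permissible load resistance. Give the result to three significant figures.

Output resistance R_th = R_top‖R_bot = (1.20 × 33.0)/34.20 = 1.158 kΩ.
The fractional drop is R_th/(R_th + R_L); requiring this ≤ 0.100 gives R_L ≥ R_th(1/0.100 − 1) = 1.158 × 9.000 = 10.4 kΩ.

R_L(min) ≈ 10.4 kΩ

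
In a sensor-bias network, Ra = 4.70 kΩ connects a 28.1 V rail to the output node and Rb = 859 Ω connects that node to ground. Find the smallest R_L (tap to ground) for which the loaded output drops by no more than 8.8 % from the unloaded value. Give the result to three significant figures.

R_L(min) ≈ 7.53 kΩ

Output resistance R_th = Ra‖Rb = (4700 × 859)/5559 = 726.3 Ω.
The fractional drop is R_th/(R_th + R_L); requiring this ≤ 0.0880 gives R_L ≥ R_th(1/0.0880 − 1) = 726.3 × 10.36 = 7.53 kΩ.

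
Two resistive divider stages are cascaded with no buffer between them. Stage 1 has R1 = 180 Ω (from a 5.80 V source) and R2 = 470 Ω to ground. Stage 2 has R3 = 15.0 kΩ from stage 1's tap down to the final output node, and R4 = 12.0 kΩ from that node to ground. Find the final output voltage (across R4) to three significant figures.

Stage 2 presents R3+R4 = 27000 Ω as a load on stage 1's tap.
Stage 1's lower leg becomes R2‖(R3+R4) = 462.0 Ω, so V_mid = 5.80 × 462.0/642.0 = 4.174 V.
Stage 2 is itself unloaded: V_out = V_mid × R4/(R3+R4) = 4.174 × 12000/27000 = 1.85 V.

V_out ≈ 1.85 V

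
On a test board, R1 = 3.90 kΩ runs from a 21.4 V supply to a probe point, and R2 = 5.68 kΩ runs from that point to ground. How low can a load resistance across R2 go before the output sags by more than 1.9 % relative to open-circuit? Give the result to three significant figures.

R_L(min) ≈ 119 kΩ

Output resistance R_th = R1‖R2 = (3.90 × 5.68)/9.580 = 2.312 kΩ.
The fractional drop is R_th/(R_th + R_L); requiring this ≤ 0.0190 gives R_L ≥ R_th(1/0.0190 − 1) = 2.312 × 51.63 = 119 kΩ.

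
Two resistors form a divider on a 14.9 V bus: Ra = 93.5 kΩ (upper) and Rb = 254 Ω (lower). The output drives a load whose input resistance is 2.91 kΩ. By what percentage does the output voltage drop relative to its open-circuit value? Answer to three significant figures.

8.01 %

The divider's output (Thévenin) resistance is Ra‖Rb = 253.3 Ω.
Fractional drop under load = R_th/(R_th + R_L) = 253.3 / (253.3 + 2910) = 0.08008.
So the output falls by 8.01 %.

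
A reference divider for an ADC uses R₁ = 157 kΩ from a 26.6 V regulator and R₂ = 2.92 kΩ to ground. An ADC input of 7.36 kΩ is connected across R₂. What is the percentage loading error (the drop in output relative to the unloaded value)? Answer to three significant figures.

Unloaded V = 26.6 × 2.92/159.9 = 0.4857 V.
Loaded: R₂‖R_L = 2.091 kΩ, giving V = 26.6 × 2.091/159.1 = 0.3495 V.
Drop = (0.4857 − 0.3495) / 0.4857 = 28.0 %.

28.0 %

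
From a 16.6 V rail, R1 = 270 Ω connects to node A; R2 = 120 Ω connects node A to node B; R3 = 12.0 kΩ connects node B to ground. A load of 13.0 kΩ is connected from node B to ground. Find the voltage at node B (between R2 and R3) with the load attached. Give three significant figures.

At node B, R3 is in parallel with the load: R3‖R_L = 6240 Ω.
Below node A the resistance is R2 + (R3‖R_L) = 6360 Ω, so V_A = 16.6 × 6360/6630 = 15.92 V.
Then V_B = V_A × (R3‖R_L)/(R2 + R3‖R_L) = 15.92 × 6240/6360 = 15.6 V.

V ≈ 15.6 V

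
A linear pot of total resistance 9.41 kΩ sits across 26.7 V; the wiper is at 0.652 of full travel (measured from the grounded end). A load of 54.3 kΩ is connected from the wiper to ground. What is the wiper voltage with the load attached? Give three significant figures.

The wiper splits the pot into (1−α)R = 3.275 kΩ above and αR = 6.135 kΩ below.
Lower section ‖ load = 5.512 kΩ.
V_wiper = 26.7 × 5.512/(3.275 + 5.512) = 16.7 V.

V ≈ 16.7 V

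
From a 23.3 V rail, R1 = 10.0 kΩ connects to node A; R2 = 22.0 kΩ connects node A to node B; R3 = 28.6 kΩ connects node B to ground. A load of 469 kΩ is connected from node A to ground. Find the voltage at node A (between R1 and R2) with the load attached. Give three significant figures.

V ≈ 19.1 V

Below node A the series string R2+R3 = 50.60 kΩ sits in parallel with the 469 kΩ load: 45.67 kΩ.
V_A = 23.3 × 45.67/(10.0 + 45.67) = 19.1 V.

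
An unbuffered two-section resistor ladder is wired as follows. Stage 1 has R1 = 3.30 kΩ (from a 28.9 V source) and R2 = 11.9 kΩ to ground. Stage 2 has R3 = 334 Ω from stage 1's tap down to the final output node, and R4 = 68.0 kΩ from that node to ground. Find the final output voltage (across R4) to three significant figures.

V_out ≈ 21.7 V

Stage 2 presents R3+R4 = 68330 Ω as a load on stage 1's tap.
Stage 1's lower leg becomes R2‖(R3+R4) = 10140 Ω, so V_mid = 28.9 × 10140/13440 = 21.80 V.
Stage 2 is itself unloaded: V_out = V_mid × R4/(R3+R4) = 21.80 × 68000/68330 = 21.7 V.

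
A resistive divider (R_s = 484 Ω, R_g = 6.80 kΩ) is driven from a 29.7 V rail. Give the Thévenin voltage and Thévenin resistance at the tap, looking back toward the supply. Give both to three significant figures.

V_th = 27.7 V, R_th = 452 Ω

V_th is the open-circuit tap voltage: 29.7 × 6800/(484 + 6800) = 27.7 V.
With the supply zeroed, R_s and R_g appear in parallel from the tap: R_th = R_s‖R_g = (484 × 6800)/7284 = 452 Ω.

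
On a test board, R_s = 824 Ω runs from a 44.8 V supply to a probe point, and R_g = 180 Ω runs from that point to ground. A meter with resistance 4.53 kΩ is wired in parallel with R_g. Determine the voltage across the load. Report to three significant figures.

The load sits in parallel with R_g: R_g‖R_L = (180 × 4530) / (180 + 4530) = 173.1 Ω.
V_out = 44.8 × 173.1 / (824 + 173.1) = 44.8 × 173.1/997.1 = 7.78 V.

V_out ≈ 7.78 V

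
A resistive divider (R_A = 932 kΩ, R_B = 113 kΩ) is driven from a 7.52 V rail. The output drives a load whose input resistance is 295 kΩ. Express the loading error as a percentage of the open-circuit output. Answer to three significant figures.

25.5 %

Unloaded V = 7.52 × 113/1045 = 0.8132 V.
Loaded: R_B‖R_L = 81.70 kΩ, giving V = 7.52 × 81.70/1014 = 0.6061 V.
Drop = (0.8132 − 0.6061) / 0.8132 = 25.5 %.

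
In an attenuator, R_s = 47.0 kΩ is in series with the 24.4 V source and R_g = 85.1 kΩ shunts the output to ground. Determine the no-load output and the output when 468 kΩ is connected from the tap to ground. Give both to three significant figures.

Open-circuit: V = 24.4 × 85.1/(47.0 + 85.1) = 15.7 V.
With the load, R_g becomes R_g‖R_L = 72.01 kΩ, so V = 24.4 × 72.01/119.0 = 14.8 V.

Unloaded: 15.7 V; loaded: 14.8 V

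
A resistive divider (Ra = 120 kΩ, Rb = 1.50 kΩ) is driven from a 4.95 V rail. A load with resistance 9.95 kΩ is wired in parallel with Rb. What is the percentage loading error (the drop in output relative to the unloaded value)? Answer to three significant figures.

13.0 %

Unloaded V = 4.95 × 1.50/121.5 = 0.061111 V.
Loaded: Rb‖R_L = 1.303 kΩ, giving V = 4.95 × 1.303/121.3 = 0.053191 V.
Drop = (0.061111 − 0.053191) / 0.061111 = 13.0 %.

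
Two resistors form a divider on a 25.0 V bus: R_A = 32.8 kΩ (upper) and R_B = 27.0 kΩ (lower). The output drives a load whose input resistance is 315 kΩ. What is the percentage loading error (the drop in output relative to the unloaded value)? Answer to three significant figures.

4.49 %

The divider's output (Thévenin) resistance is R_A‖R_B = 14.81 kΩ.
Fractional drop under load = R_th/(R_th + R_L) = 14.81 / (14.81 + 315) = 0.04490.
So the output falls by 4.49 %.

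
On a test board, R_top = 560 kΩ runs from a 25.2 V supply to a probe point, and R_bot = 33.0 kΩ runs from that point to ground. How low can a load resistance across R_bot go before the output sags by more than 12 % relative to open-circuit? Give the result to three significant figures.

Output resistance R_th = R_top‖R_bot = (560 × 33.0)/593.0 = 31.16 kΩ.
The fractional drop is R_th/(R_th + R_L); requiring this ≤ 0.120 gives R_L ≥ R_th(1/0.120 − 1) = 31.16 × 7.333 = 229 kΩ.

R_L(min) ≈ 229 kΩ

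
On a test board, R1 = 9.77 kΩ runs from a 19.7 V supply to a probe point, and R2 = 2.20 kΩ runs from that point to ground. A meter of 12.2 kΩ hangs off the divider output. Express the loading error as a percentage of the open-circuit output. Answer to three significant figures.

12.8 %

The divider's output (Thévenin) resistance is R1‖R2 = 1.796 kΩ.
Fractional drop under load = R_th/(R_th + R_L) = 1.796 / (1.796 + 12.2) = 0.1283.
So the output falls by 12.8 %.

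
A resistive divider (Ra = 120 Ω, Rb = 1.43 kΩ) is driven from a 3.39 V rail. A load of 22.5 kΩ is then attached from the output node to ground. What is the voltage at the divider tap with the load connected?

The load sits in parallel with Rb: Rb‖R_L = (1430 × 22500) / (1430 + 22500) = 1345 Ω.
V_out = 3.39 × 1345 / (120 + 1345) = 3.39 × 1345/1465 = 3.11 V.
(Unloaded it would have been 3.13 V.)

V_out ≈ 3.11 V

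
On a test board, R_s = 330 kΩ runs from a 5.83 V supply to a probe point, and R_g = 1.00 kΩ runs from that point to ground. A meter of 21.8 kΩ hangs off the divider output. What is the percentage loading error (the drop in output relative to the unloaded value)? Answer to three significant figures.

4.37 %

The divider's output (Thévenin) resistance is R_s‖R_g = 0.9970 kΩ.
Fractional drop under load = R_th/(R_th + R_L) = 0.9970 / (0.9970 + 21.8) = 0.04373.
So the output falls by 4.37 %.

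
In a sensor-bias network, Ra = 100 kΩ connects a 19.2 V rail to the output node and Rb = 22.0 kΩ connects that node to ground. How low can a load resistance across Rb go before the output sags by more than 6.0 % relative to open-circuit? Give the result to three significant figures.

R_L(min) ≈ 283 kΩ

Output resistance R_th = Ra‖Rb = (100 × 22.0)/122.0 = 18.03 kΩ.
The fractional drop is R_th/(R_th + R_L); requiring this ≤ 0.0600 gives R_L ≥ R_th(1/0.0600 − 1) = 18.03 × 15.67 = 283 kΩ.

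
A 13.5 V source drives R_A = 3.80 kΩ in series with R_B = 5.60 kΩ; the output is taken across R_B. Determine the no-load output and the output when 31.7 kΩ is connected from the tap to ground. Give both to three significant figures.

Unloaded: 8.04 V; loaded: 7.51 V

Open-circuit: V = 13.5 × 5.60/(3.80 + 5.60) = 8.04 V.
With the load, R_B becomes R_B‖R_L = 4.759 kΩ, so V = 13.5 × 4.759/8.559 = 7.51 V.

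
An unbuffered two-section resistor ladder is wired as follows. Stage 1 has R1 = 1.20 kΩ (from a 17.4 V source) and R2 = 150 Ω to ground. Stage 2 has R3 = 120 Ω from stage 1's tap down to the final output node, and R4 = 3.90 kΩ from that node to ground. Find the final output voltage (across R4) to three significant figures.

V_out ≈ 1.82 V

Stage 2 presents R3+R4 = 4020 Ω as a load on stage 1's tap.
Stage 1's lower leg becomes R2‖(R3+R4) = 144.6 Ω, so V_mid = 17.4 × 144.6/1345 = 1.871 V.
Stage 2 is itself unloaded: V_out = V_mid × R4/(R3+R4) = 1.871 × 3900/4020 = 1.82 V.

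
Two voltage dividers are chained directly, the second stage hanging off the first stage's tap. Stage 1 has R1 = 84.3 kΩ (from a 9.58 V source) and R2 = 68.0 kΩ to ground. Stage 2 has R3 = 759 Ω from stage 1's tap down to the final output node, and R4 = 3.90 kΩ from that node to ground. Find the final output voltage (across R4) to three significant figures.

V_out ≈ 0.394 V

Stage 2 presents R3+R4 = 4659 Ω as a load on stage 1's tap.
Stage 1's lower leg becomes R2‖(R3+R4) = 4360 Ω, so V_mid = 9.58 × 4360/88660 = 0.4711 V.
Stage 2 is itself unloaded: V_out = V_mid × R4/(R3+R4) = 0.4711 × 3900/4659 = 0.394 V.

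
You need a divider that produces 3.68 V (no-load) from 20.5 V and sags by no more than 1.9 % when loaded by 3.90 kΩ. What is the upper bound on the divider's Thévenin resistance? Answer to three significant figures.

R_th ≤ 75.5 Ω

Loading drop = R_th/(R_th + R_L) ≤ 0.0190, so R_th ≤ R_L · ε/(1−ε) = 3.90 kΩ × 0.0190/0.9810 = 75.5 Ω.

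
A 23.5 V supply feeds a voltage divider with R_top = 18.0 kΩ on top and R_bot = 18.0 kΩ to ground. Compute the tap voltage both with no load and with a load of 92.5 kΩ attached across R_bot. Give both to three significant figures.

Open-circuit: V = 23.5 × 18.0/(18.0 + 18.0) = 11.8 V.
With the load, R_bot becomes R_bot‖R_L = 15.07 kΩ, so V = 23.5 × 15.07/33.07 = 10.7 V.

Unloaded: 11.8 V; loaded: 10.7 V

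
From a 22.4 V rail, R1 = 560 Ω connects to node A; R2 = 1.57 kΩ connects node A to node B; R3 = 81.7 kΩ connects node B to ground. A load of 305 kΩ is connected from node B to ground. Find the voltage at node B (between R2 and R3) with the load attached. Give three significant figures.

At node B, R3 is in parallel with the load: R3‖R_L = 64440 Ω.
Below node A the resistance is R2 + (R3‖R_L) = 66010 Ω, so V_A = 22.4 × 66010/66570 = 22.21 V.
Then V_B = V_A × (R3‖R_L)/(R2 + R3‖R_L) = 22.21 × 64440/66010 = 21.7 V.

V ≈ 21.7 V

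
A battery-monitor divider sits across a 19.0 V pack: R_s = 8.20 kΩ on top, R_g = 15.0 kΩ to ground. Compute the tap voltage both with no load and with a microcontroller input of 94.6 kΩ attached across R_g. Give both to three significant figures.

Unloaded: 12.3 V; loaded: 11.6 V

Open-circuit: V = 19.0 × 15.0/(8.20 + 15.0) = 12.3 V.
With the load, R_g becomes R_g‖R_L = 12.95 kΩ, so V = 19.0 × 12.95/21.15 = 11.6 V.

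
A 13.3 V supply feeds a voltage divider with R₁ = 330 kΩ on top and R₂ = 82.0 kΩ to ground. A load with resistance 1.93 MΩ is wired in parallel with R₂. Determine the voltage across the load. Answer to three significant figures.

The load sits in parallel with R₂: R₂‖R_L = (82.0 × 1930) / (82.0 + 1930) = 78.66 kΩ.
V_out = 13.3 × 78.66 / (330 + 78.66) = 13.3 × 78.66/408.7 = 2.56 V.
(Unloaded it would have been 2.65 V.)

V_out ≈ 2.56 V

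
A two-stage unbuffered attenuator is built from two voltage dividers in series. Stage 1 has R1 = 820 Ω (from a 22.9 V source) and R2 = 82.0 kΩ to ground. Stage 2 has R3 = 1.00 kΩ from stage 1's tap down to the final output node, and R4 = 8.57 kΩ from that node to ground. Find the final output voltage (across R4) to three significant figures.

V_out ≈ 18.7 V

Stage 2 presents R3+R4 = 9570 Ω as a load on stage 1's tap.
Stage 1's lower leg becomes R2‖(R3+R4) = 8570 Ω, so V_mid = 22.9 × 8570/9390 = 20.90 V.
Stage 2 is itself unloaded: V_out = V_mid × R4/(R3+R4) = 20.90 × 8570/9570 = 18.7 V.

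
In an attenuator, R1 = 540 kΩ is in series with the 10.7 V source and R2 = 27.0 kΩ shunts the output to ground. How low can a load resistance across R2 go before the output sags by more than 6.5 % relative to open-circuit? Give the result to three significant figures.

R_L(min) ≈ 370 kΩ

Output resistance R_th = R1‖R2 = (540 × 27.0)/567.0 = 25.71 kΩ.
The fractional drop is R_th/(R_th + R_L); requiring this ≤ 0.0650 gives R_L ≥ R_th(1/0.0650 − 1) = 25.71 × 14.38 = 370 kΩ.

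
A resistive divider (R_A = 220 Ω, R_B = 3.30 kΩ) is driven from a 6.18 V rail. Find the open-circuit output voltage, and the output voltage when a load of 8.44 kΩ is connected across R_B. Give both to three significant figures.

Unloaded: 5.79 V; loaded: 5.66 V

Open-circuit: V = 6.18 × 3300/(220 + 3300) = 5.79 V.
With the load, R_B becomes R_B‖R_L = 2372 Ω, so V = 6.18 × 2372/2592 = 5.66 V.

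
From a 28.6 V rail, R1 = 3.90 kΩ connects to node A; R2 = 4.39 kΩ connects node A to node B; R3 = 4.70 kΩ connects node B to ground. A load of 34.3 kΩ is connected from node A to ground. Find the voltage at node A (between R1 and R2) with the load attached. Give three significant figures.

Below node A the series string R2+R3 = 9.090 kΩ sits in parallel with the 34.3 kΩ load: 7.186 kΩ.
V_A = 28.6 × 7.186/(3.90 + 7.186) = 18.5 V.

V ≈ 18.5 V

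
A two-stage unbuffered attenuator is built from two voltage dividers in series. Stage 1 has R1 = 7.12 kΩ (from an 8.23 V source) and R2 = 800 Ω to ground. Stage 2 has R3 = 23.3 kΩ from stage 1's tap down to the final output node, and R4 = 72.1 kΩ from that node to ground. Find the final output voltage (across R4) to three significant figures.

V_out ≈ 0.624 V

Stage 2 presents R3+R4 = 95400 Ω as a load on stage 1's tap.
Stage 1's lower leg becomes R2‖(R3+R4) = 793.3 Ω, so V_mid = 8.23 × 793.3/7913 = 0.8251 V.
Stage 2 is itself unloaded: V_out = V_mid × R4/(R3+R4) = 0.8251 × 72100/95400 = 0.624 V.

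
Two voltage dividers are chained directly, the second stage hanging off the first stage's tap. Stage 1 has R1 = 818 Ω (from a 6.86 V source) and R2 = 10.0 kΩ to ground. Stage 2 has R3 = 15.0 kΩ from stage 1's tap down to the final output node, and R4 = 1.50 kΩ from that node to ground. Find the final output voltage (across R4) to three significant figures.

Stage 2 presents R3+R4 = 16500 Ω as a load on stage 1's tap.
Stage 1's lower leg becomes R2‖(R3+R4) = 6226 Ω, so V_mid = 6.86 × 6226/7044 = 6.063 V.
Stage 2 is itself unloaded: V_out = V_mid × R4/(R3+R4) = 6.063 × 1500/16500 = 0.551 V.

V_out ≈ 0.551 V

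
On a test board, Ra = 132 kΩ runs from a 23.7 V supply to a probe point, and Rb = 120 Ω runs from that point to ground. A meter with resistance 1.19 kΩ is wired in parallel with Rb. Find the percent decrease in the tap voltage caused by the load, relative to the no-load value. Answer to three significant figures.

9.15 %

The divider's output (Thévenin) resistance is Ra‖Rb = 119.9 Ω.
Fractional drop under load = R_th/(R_th + R_L) = 119.9 / (119.9 + 1190) = 0.09153.
So the output falls by 9.15 %.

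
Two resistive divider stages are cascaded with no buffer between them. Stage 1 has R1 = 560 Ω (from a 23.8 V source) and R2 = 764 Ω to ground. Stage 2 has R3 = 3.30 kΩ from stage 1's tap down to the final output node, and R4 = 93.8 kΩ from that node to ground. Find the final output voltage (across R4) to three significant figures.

Stage 2 presents R3+R4 = 97100 Ω as a load on stage 1's tap.
Stage 1's lower leg becomes R2‖(R3+R4) = 758.0 Ω, so V_mid = 23.8 × 758.0/1318 = 13.69 V.
Stage 2 is itself unloaded: V_out = V_mid × R4/(R3+R4) = 13.69 × 93800/97100 = 13.2 V.

V_out ≈ 13.2 V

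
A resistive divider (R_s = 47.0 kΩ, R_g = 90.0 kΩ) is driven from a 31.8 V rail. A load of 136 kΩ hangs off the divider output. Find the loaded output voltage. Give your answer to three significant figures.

V_out ≈ 17.0 V

The load sits in parallel with R_g: R_g‖R_L = (90.0 × 136) / (90.0 + 136) = 54.16 kΩ.
V_out = 31.8 × 54.16 / (47.0 + 54.16) = 31.8 × 54.16/101.2 = 17.0 V.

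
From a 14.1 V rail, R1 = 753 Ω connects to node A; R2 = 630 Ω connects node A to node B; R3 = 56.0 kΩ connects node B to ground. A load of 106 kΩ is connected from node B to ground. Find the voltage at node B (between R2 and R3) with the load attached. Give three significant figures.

V ≈ 13.6 V

At node B, R3 is in parallel with the load: R3‖R_L = 36640 Ω.
Below node A the resistance is R2 + (R3‖R_L) = 37270 Ω, so V_A = 14.1 × 37270/38020 = 13.82 V.
Then V_B = V_A × (R3‖R_L)/(R2 + R3‖R_L) = 13.82 × 36640/37270 = 13.6 V.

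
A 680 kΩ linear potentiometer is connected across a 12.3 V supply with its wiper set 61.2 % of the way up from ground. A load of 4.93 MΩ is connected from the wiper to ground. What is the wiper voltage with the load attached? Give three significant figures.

V ≈ 7.29 V

The wiper splits the pot into (1−α)R = 263.8 kΩ above and αR = 416.2 kΩ below.
Lower section ‖ load = 383.8 kΩ.
V_wiper = 12.3 × 383.8/(263.8 + 383.8) = 7.29 V.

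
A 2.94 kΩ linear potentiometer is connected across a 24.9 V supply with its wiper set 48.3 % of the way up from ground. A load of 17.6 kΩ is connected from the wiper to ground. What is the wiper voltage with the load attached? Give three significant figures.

The wiper splits the pot into (1−α)R = 1.520 kΩ above and αR = 1.420 kΩ below.
Lower section ‖ load = 1.314 kΩ.
V_wiper = 24.9 × 1.314/(1.520 + 1.314) = 11.5 V.

V ≈ 11.5 V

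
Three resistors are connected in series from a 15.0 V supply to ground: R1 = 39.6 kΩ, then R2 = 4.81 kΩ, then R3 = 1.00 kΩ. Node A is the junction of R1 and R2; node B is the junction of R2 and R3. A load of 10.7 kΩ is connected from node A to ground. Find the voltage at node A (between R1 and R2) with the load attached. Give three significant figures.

V ≈ 1.30 V

Below node A the series string R2+R3 = 5.810 kΩ sits in parallel with the 10.7 kΩ load: 3.765 kΩ.
V_A = 15.0 × 3.765/(39.6 + 3.765) = 1.30 V.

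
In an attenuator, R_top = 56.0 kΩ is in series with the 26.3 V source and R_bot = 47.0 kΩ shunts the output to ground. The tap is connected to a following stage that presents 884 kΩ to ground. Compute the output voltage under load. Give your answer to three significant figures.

The load sits in parallel with R_bot: R_bot‖R_L = (47.0 × 884) / (47.0 + 884) = 44.63 kΩ.
V_out = 26.3 × 44.63 / (56.0 + 44.63) = 26.3 × 44.63/100.6 = 11.7 V.
(Unloaded it would have been 12.0 V.)

V_out ≈ 11.7 V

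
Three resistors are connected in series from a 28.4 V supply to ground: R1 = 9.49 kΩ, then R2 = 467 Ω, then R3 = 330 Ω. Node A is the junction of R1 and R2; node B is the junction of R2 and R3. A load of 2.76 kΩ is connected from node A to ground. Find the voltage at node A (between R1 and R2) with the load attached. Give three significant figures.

V ≈ 1.74 V

Below node A the series string R2+R3 = 797.0 Ω sits in parallel with the 2760 Ω load: 618.4 Ω.
V_A = 28.4 × 618.4/(9490 + 618.4) = 1.74 V.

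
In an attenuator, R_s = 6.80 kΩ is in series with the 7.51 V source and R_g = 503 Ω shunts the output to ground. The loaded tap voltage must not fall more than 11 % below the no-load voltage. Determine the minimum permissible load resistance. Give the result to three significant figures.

R_L(min) ≈ 3.79 kΩ

Output resistance R_th = R_s‖R_g = (6800 × 503)/7303 = 468.4 Ω.
The fractional drop is R_th/(R_th + R_L); requiring this ≤ 0.110 gives R_L ≥ R_th(1/0.110 − 1) = 468.4 × 8.091 = 3.79 kΩ.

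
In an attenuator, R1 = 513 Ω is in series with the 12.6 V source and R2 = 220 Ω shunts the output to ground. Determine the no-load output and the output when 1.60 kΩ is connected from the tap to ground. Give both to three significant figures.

Unloaded: 3.78 V; loaded: 3.45 V

Open-circuit: V = 12.6 × 220/(513 + 220) = 3.78 V.
With the load, R2 becomes R2‖R_L = 193.4 Ω, so V = 12.6 × 193.4/706.4 = 3.45 V.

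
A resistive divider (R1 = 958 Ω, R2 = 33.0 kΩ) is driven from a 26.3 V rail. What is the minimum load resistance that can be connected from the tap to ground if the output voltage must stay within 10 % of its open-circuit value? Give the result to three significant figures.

R_L(min) ≈ 8.38 kΩ

Output resistance R_th = R1‖R2 = (958 × 33000)/33960 = 931.0 Ω.
The fractional drop is R_th/(R_th + R_L); requiring this ≤ 0.100 gives R_L ≥ R_th(1/0.100 − 1) = 931.0 × 9.000 = 8.38 kΩ.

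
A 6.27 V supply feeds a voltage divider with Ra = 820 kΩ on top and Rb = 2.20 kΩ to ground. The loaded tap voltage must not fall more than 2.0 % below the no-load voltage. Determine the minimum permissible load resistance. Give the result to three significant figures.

Output resistance R_th = Ra‖Rb = (820 × 2.20)/822.2 = 2.194 kΩ.
The fractional drop is R_th/(R_th + R_L); requiring this ≤ 0.0200 gives R_L ≥ R_th(1/0.0200 − 1) = 2.194 × 49.00 = 108 kΩ.

R_L(min) ≈ 108 kΩ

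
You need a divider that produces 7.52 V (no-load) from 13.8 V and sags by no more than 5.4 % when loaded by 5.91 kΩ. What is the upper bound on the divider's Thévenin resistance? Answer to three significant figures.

Loading drop = R_th/(R_th + R_L) ≤ 0.0540, so R_th ≤ R_L · ε/(1−ε) = 5.91 kΩ × 0.0540/0.9460 = 337 Ω.

R_th ≤ 337 Ω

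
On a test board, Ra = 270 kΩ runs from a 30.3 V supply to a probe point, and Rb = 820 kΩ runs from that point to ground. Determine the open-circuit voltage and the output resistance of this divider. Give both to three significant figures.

V_th = 22.8 V, R_th = 203 kΩ

V_th is the open-circuit tap voltage: 30.3 × 820/(270 + 820) = 22.8 V.
With the supply zeroed, Ra and Rb appear in parallel from the tap: R_th = Ra‖Rb = (270 × 820)/1090 = 203 kΩ.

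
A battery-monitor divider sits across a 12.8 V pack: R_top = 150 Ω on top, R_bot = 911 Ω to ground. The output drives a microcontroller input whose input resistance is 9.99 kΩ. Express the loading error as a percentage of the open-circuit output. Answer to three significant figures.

1.27 %

The divider's output (Thévenin) resistance is R_top‖R_bot = 128.8 Ω.
Fractional drop under load = R_th/(R_th + R_L) = 128.8 / (128.8 + 9990) = 0.01273.
So the output falls by 1.27 %.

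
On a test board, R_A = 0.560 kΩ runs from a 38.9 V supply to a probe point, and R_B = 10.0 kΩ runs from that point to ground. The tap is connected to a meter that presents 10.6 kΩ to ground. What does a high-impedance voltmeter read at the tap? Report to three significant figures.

V_out ≈ 35.1 V

The load sits in parallel with R_B: R_B‖R_L = (10000 × 10600) / (10000 + 10600) = 5146 Ω.
V_out = 38.9 × 5146 / (560 + 5146) = 38.9 × 5146/5706 = 35.1 V.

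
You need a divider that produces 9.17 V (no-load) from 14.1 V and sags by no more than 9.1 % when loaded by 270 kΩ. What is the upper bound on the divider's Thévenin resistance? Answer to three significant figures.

R_th ≤ 27.0 kΩ

Loading drop = R_th/(R_th + R_L) ≤ 0.0910, so R_th ≤ R_L · ε/(1−ε) = 270 kΩ × 0.0910/0.9090 = 27.0 kΩ.
(Any R1, R2 with R2/(R1+R2) = 0.650 and R1‖R2 ≤ 27.0 kΩ will meet the spec.)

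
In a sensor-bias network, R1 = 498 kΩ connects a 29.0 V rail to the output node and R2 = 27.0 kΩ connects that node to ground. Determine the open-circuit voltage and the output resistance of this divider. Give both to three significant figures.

V_th = 1.49 V, R_th = 25.6 kΩ

V_th is the open-circuit tap voltage: 29.0 × 27.0/(498 + 27.0) = 1.49 V.
With the supply zeroed, R1 and R2 appear in parallel from the tap: R_th = R1‖R2 = (498 × 27.0)/525.0 = 25.6 kΩ.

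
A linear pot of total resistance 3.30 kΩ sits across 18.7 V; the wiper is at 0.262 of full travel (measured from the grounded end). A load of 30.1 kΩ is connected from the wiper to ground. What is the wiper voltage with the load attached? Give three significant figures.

V ≈ 4.80 V

The wiper splits the pot into (1−α)R = 2435 Ω above and αR = 864.6 Ω below.
Lower section ‖ load = 840.5 Ω.
V_wiper = 18.7 × 840.5/(2435 + 840.5) = 4.80 V.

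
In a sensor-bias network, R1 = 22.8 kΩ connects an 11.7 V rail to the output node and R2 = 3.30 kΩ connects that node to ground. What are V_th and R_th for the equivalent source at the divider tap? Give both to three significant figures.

V_th = 1.48 V, R_th = 2.88 kΩ

V_th is the open-circuit tap voltage: 11.7 × 3.30/(22.8 + 3.30) = 1.48 V.
With the supply zeroed, R1 and R2 appear in parallel from the tap: R_th = R1‖R2 = (22.8 × 3.30)/26.10 = 2.88 kΩ.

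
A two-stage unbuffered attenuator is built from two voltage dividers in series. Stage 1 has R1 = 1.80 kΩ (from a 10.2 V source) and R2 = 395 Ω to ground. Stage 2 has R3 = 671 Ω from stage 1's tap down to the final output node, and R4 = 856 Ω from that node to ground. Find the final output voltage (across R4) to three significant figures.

Stage 2 presents R3+R4 = 1527 Ω as a load on stage 1's tap.
Stage 1's lower leg becomes R2‖(R3+R4) = 313.8 Ω, so V_mid = 10.2 × 313.8/2114 = 1.514 V.
Stage 2 is itself unloaded: V_out = V_mid × R4/(R3+R4) = 1.514 × 856/1527 = 0.849 V.

V_out ≈ 0.849 V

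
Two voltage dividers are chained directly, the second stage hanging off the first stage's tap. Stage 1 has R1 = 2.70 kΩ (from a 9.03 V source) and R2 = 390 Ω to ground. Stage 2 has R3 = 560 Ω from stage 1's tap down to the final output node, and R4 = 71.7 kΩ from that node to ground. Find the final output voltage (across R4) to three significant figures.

Stage 2 presents R3+R4 = 72260 Ω as a load on stage 1's tap.
Stage 1's lower leg becomes R2‖(R3+R4) = 387.9 Ω, so V_mid = 9.03 × 387.9/3088 = 1.134 V.
Stage 2 is itself unloaded: V_out = V_mid × R4/(R3+R4) = 1.134 × 71700/72260 = 1.13 V.

V_out ≈ 1.13 V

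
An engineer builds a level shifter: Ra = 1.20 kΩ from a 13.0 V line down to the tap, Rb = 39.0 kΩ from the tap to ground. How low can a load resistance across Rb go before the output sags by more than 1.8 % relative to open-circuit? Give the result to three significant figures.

R_L(min) ≈ 63.5 kΩ

Output resistance R_th = Ra‖Rb = (1.20 × 39.0)/40.20 = 1.164 kΩ.
The fractional drop is R_th/(R_th + R_L); requiring this ≤ 0.0180 gives R_L ≥ R_th(1/0.0180 − 1) = 1.164 × 54.56 = 63.5 kΩ.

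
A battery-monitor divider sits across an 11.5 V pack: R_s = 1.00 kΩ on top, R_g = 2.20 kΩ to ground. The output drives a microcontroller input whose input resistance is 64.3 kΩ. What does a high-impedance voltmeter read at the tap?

The load sits in parallel with R_g: R_g‖R_L = (2.20 × 64.3) / (2.20 + 64.3) = 2.127 kΩ.
V_out = 11.5 × 2.127 / (1.00 + 2.127) = 11.5 × 2.127/3.127 = 7.82 V.
(Unloaded it would have been 7.91 V.)

V_out ≈ 7.82 V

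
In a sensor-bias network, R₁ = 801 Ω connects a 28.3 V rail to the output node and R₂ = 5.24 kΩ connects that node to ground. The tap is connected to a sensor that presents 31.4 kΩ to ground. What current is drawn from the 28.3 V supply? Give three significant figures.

R₂‖R_L = 4491 Ω, so the source sees R₁ + R₂‖R_L = 5292 Ω.
I = 28.3 V / 5292 Ω = 5.35 mA.

I ≈ 5.35 mA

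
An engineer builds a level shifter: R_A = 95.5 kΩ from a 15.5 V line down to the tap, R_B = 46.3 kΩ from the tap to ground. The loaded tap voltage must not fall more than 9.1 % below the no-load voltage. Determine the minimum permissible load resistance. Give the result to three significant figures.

Output resistance R_th = R_A‖R_B = (95.5 × 46.3)/141.8 = 31.18 kΩ.
The fractional drop is R_th/(R_th + R_L); requiring this ≤ 0.0910 gives R_L ≥ R_th(1/0.0910 − 1) = 31.18 × 9.989 = 311 kΩ.

R_L(min) ≈ 311 kΩ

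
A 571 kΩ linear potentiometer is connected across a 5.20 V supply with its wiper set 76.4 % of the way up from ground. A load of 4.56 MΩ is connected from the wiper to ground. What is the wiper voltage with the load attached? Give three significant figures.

The wiper splits the pot into (1−α)R = 134.8 kΩ above and αR = 436.2 kΩ below.
Lower section ‖ load = 398.2 kΩ.
V_wiper = 5.20 × 398.2/(134.8 + 398.2) = 3.89 V.

V ≈ 3.89 V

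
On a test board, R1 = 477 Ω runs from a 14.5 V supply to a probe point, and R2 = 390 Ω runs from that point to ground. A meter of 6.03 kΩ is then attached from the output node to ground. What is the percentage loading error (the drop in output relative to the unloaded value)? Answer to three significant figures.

The divider's output (Thévenin) resistance is R1‖R2 = 214.6 Ω.
Fractional drop under load = R_th/(R_th + R_L) = 214.6 / (214.6 + 6030) = 0.03436.
So the output falls by 3.44 %.

3.44 %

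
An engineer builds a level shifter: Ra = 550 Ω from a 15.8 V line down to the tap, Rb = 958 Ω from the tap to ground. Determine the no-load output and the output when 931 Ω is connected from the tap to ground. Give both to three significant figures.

Open-circuit: V = 15.8 × 958/(550 + 958) = 10.0 V.
With the load, Rb becomes Rb‖R_L = 472.2 Ω, so V = 15.8 × 472.2/1022 = 7.30 V.

Unloaded: 10.0 V; loaded: 7.30 V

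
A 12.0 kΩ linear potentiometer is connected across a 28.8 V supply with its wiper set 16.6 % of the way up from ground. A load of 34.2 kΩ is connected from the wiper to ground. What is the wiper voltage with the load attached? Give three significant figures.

V ≈ 4.56 V

The wiper splits the pot into (1−α)R = 10.01 kΩ above and αR = 1.992 kΩ below.
Lower section ‖ load = 1.882 kΩ.
V_wiper = 28.8 × 1.882/(10.01 + 1.882) = 4.56 V.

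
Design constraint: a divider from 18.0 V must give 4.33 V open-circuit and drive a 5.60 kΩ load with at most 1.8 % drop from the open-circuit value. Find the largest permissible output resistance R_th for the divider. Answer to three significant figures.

R_th ≤ 103 Ω

Loading drop = R_th/(R_th + R_L) ≤ 0.0180, so R_th ≤ R_L · ε/(1−ε) = 5.60 kΩ × 0.0180/0.9820 = 103 Ω.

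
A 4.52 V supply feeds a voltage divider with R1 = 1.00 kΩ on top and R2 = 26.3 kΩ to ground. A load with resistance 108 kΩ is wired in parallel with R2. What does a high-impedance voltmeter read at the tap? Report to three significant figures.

The load sits in parallel with R2: R2‖R_L = (26.3 × 108) / (26.3 + 108) = 21.15 kΩ.
V_out = 4.52 × 21.15 / (1.00 + 21.15) = 4.52 × 21.15/22.15 = 4.32 V.

V_out ≈ 4.32 V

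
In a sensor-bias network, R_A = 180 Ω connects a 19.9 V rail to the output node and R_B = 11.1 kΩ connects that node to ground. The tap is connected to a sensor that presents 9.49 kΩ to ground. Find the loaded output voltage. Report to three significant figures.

V_out ≈ 19.2 V

The load sits in parallel with R_B: R_B‖R_L = (11100 × 9490) / (11100 + 9490) = 5116 Ω.
V_out = 19.9 × 5116 / (180 + 5116) = 19.9 × 5116/5296 = 19.2 V.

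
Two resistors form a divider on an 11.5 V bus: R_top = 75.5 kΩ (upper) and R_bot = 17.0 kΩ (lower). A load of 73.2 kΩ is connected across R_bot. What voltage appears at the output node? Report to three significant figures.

The load sits in parallel with R_bot: R_bot‖R_L = (17.0 × 73.2) / (17.0 + 73.2) = 13.80 kΩ.
V_out = 11.5 × 13.80 / (75.5 + 13.80) = 11.5 × 13.80/89.30 = 1.78 V.

V_out ≈ 1.78 V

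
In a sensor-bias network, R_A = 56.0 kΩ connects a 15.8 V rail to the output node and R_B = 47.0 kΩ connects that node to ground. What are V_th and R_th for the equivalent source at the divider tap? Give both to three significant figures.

V_th is the open-circuit tap voltage: 15.8 × 47.0/(56.0 + 47.0) = 7.21 V.
With the supply zeroed, R_A and R_B appear in parallel from the tap: R_th = R_A‖R_B = (56.0 × 47.0)/103.0 = 25.6 kΩ.

V_th = 7.21 V, R_th = 25.6 kΩ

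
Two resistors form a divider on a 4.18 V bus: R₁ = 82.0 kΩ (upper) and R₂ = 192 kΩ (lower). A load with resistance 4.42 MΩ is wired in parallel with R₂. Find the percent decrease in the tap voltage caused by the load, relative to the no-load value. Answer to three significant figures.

1.28 %

The divider's output (Thévenin) resistance is R₁‖R₂ = 57.46 kΩ.
Fractional drop under load = R_th/(R_th + R_L) = 57.46 / (57.46 + 4420) = 0.01283.
So the output falls by 1.28 %.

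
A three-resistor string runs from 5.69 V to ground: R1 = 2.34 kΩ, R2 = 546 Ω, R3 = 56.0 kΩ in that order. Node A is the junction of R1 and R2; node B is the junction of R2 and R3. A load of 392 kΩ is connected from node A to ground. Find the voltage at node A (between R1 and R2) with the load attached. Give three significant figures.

Below node A the series string R2+R3 = 56550 Ω sits in parallel with the 392000 Ω load: 49420 Ω.
V_A = 5.69 × 49420/(2340 + 49420) = 5.43 V.

V ≈ 5.43 V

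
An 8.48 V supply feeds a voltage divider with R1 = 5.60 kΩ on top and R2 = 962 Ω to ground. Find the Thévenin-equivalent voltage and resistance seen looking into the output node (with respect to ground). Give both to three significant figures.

V_th is the open-circuit tap voltage: 8.48 × 962/(5600 + 962) = 1.24 V.
With the supply zeroed, R1 and R2 appear in parallel from the tap: R_th = R1‖R2 = (5600 × 962)/6562 = 821 Ω.

V_th = 1.24 V, R_th = 821 Ω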